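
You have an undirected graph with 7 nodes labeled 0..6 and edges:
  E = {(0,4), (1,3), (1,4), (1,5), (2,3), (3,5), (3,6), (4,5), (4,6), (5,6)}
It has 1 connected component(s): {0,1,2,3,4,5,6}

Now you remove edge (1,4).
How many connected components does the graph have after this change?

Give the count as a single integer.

Answer: 1

Derivation:
Initial component count: 1
Remove (1,4): not a bridge. Count unchanged: 1.
  After removal, components: {0,1,2,3,4,5,6}
New component count: 1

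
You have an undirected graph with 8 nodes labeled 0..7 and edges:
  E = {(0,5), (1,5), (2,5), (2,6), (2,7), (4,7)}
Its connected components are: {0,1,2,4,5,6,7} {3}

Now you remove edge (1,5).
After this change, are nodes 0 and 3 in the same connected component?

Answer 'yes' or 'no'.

Initial components: {0,1,2,4,5,6,7} {3}
Removing edge (1,5): it was a bridge — component count 2 -> 3.
New components: {0,2,4,5,6,7} {1} {3}
Are 0 and 3 in the same component? no

Answer: no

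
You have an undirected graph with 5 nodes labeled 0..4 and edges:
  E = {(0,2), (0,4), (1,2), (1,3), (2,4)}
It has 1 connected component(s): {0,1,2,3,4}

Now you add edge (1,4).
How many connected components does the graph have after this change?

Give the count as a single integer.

Answer: 1

Derivation:
Initial component count: 1
Add (1,4): endpoints already in same component. Count unchanged: 1.
New component count: 1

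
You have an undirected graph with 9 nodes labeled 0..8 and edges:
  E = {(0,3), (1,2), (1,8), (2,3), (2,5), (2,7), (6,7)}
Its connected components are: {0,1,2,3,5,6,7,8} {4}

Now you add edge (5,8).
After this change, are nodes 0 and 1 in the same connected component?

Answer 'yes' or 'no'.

Answer: yes

Derivation:
Initial components: {0,1,2,3,5,6,7,8} {4}
Adding edge (5,8): both already in same component {0,1,2,3,5,6,7,8}. No change.
New components: {0,1,2,3,5,6,7,8} {4}
Are 0 and 1 in the same component? yes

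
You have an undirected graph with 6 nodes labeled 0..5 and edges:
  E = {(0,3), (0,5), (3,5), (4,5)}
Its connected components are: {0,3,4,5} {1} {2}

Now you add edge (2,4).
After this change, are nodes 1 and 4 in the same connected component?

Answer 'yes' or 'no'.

Initial components: {0,3,4,5} {1} {2}
Adding edge (2,4): merges {2} and {0,3,4,5}.
New components: {0,2,3,4,5} {1}
Are 1 and 4 in the same component? no

Answer: no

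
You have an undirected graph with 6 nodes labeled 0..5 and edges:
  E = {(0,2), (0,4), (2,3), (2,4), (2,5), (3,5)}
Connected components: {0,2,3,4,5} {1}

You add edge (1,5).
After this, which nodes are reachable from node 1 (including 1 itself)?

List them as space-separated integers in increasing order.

Answer: 0 1 2 3 4 5

Derivation:
Before: nodes reachable from 1: {1}
Adding (1,5): merges 1's component with another. Reachability grows.
After: nodes reachable from 1: {0,1,2,3,4,5}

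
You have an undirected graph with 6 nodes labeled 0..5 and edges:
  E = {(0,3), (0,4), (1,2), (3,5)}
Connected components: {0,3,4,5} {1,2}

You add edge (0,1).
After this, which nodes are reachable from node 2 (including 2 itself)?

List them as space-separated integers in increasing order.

Answer: 0 1 2 3 4 5

Derivation:
Before: nodes reachable from 2: {1,2}
Adding (0,1): merges 2's component with another. Reachability grows.
After: nodes reachable from 2: {0,1,2,3,4,5}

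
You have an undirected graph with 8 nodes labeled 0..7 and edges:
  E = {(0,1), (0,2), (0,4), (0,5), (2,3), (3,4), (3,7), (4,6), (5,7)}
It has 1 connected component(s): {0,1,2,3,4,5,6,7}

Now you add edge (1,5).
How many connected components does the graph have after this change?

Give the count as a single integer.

Initial component count: 1
Add (1,5): endpoints already in same component. Count unchanged: 1.
New component count: 1

Answer: 1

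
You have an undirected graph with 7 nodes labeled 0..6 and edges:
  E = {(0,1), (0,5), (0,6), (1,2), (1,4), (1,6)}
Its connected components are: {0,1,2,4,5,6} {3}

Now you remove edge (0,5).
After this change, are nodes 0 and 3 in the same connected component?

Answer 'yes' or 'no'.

Initial components: {0,1,2,4,5,6} {3}
Removing edge (0,5): it was a bridge — component count 2 -> 3.
New components: {0,1,2,4,6} {3} {5}
Are 0 and 3 in the same component? no

Answer: no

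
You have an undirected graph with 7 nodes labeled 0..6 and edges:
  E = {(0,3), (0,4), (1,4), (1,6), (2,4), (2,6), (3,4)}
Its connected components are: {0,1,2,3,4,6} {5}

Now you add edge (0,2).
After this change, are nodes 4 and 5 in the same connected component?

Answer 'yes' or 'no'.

Answer: no

Derivation:
Initial components: {0,1,2,3,4,6} {5}
Adding edge (0,2): both already in same component {0,1,2,3,4,6}. No change.
New components: {0,1,2,3,4,6} {5}
Are 4 and 5 in the same component? no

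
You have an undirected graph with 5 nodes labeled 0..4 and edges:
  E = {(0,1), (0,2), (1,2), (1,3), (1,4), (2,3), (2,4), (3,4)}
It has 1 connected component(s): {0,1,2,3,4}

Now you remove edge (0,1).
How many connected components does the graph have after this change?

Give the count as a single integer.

Initial component count: 1
Remove (0,1): not a bridge. Count unchanged: 1.
  After removal, components: {0,1,2,3,4}
New component count: 1

Answer: 1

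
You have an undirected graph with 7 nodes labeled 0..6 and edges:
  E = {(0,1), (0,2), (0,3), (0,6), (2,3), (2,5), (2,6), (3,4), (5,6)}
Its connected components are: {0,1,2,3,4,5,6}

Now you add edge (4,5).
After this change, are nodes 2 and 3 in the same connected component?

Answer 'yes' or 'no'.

Initial components: {0,1,2,3,4,5,6}
Adding edge (4,5): both already in same component {0,1,2,3,4,5,6}. No change.
New components: {0,1,2,3,4,5,6}
Are 2 and 3 in the same component? yes

Answer: yes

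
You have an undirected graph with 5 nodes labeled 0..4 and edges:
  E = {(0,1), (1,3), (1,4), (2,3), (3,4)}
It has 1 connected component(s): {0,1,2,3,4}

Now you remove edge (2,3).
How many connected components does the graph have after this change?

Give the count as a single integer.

Answer: 2

Derivation:
Initial component count: 1
Remove (2,3): it was a bridge. Count increases: 1 -> 2.
  After removal, components: {0,1,3,4} {2}
New component count: 2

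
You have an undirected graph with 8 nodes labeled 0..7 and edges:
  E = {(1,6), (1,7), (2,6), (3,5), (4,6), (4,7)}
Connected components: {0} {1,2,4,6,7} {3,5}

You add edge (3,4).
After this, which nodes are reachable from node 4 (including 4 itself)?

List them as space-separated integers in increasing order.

Before: nodes reachable from 4: {1,2,4,6,7}
Adding (3,4): merges 4's component with another. Reachability grows.
After: nodes reachable from 4: {1,2,3,4,5,6,7}

Answer: 1 2 3 4 5 6 7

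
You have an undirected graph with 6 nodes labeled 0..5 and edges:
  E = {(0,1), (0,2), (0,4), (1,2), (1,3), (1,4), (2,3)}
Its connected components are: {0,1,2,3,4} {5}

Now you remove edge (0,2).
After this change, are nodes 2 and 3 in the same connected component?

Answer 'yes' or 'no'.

Initial components: {0,1,2,3,4} {5}
Removing edge (0,2): not a bridge — component count unchanged at 2.
New components: {0,1,2,3,4} {5}
Are 2 and 3 in the same component? yes

Answer: yes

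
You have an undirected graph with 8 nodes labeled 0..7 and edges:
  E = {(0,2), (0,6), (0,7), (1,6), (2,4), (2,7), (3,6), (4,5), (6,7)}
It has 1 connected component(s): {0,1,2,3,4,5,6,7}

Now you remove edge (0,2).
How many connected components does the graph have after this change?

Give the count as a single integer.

Initial component count: 1
Remove (0,2): not a bridge. Count unchanged: 1.
  After removal, components: {0,1,2,3,4,5,6,7}
New component count: 1

Answer: 1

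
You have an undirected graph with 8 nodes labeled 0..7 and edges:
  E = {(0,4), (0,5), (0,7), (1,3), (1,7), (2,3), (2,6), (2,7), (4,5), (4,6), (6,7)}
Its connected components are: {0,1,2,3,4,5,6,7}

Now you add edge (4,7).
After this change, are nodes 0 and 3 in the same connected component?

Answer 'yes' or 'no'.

Initial components: {0,1,2,3,4,5,6,7}
Adding edge (4,7): both already in same component {0,1,2,3,4,5,6,7}. No change.
New components: {0,1,2,3,4,5,6,7}
Are 0 and 3 in the same component? yes

Answer: yes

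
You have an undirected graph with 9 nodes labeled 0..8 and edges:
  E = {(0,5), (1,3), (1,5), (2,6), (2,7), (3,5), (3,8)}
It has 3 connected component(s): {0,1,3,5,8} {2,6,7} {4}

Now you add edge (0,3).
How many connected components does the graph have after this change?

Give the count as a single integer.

Answer: 3

Derivation:
Initial component count: 3
Add (0,3): endpoints already in same component. Count unchanged: 3.
New component count: 3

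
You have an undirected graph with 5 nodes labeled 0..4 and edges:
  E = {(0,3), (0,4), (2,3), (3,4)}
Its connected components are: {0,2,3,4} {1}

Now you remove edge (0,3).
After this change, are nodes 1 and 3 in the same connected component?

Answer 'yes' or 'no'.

Answer: no

Derivation:
Initial components: {0,2,3,4} {1}
Removing edge (0,3): not a bridge — component count unchanged at 2.
New components: {0,2,3,4} {1}
Are 1 and 3 in the same component? no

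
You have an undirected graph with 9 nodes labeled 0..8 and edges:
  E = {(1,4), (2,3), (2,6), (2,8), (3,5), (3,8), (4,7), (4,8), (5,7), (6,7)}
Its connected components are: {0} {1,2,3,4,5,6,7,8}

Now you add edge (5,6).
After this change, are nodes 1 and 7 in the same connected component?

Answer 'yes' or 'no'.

Initial components: {0} {1,2,3,4,5,6,7,8}
Adding edge (5,6): both already in same component {1,2,3,4,5,6,7,8}. No change.
New components: {0} {1,2,3,4,5,6,7,8}
Are 1 and 7 in the same component? yes

Answer: yes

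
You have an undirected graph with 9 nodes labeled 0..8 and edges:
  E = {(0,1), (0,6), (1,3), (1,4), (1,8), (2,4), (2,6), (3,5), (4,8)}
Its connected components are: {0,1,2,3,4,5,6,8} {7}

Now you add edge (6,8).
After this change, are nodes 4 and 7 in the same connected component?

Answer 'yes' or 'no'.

Initial components: {0,1,2,3,4,5,6,8} {7}
Adding edge (6,8): both already in same component {0,1,2,3,4,5,6,8}. No change.
New components: {0,1,2,3,4,5,6,8} {7}
Are 4 and 7 in the same component? no

Answer: no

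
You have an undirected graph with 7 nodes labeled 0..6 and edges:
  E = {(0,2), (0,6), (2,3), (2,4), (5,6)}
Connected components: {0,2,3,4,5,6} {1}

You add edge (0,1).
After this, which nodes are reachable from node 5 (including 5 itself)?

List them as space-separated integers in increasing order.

Before: nodes reachable from 5: {0,2,3,4,5,6}
Adding (0,1): merges 5's component with another. Reachability grows.
After: nodes reachable from 5: {0,1,2,3,4,5,6}

Answer: 0 1 2 3 4 5 6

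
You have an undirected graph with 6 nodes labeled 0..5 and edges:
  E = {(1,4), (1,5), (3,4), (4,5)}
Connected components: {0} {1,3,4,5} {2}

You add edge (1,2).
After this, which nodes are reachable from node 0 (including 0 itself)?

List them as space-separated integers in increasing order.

Before: nodes reachable from 0: {0}
Adding (1,2): merges two components, but neither contains 0. Reachability from 0 unchanged.
After: nodes reachable from 0: {0}

Answer: 0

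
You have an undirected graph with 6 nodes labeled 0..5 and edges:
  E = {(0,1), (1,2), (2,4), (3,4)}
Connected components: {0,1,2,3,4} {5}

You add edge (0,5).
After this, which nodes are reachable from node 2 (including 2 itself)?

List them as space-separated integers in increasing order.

Before: nodes reachable from 2: {0,1,2,3,4}
Adding (0,5): merges 2's component with another. Reachability grows.
After: nodes reachable from 2: {0,1,2,3,4,5}

Answer: 0 1 2 3 4 5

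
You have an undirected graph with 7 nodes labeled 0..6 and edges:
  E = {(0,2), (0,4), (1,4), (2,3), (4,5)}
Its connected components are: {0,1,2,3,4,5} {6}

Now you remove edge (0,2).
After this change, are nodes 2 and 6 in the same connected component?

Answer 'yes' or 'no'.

Answer: no

Derivation:
Initial components: {0,1,2,3,4,5} {6}
Removing edge (0,2): it was a bridge — component count 2 -> 3.
New components: {0,1,4,5} {2,3} {6}
Are 2 and 6 in the same component? no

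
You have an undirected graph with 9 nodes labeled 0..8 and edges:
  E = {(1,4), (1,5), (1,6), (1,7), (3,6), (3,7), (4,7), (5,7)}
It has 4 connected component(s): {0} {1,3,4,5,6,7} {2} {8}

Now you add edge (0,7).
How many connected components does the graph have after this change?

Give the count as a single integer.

Initial component count: 4
Add (0,7): merges two components. Count decreases: 4 -> 3.
New component count: 3

Answer: 3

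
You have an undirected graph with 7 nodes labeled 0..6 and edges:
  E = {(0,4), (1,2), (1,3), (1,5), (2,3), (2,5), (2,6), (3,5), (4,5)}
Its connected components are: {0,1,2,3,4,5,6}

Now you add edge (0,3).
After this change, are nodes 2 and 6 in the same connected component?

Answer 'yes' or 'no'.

Answer: yes

Derivation:
Initial components: {0,1,2,3,4,5,6}
Adding edge (0,3): both already in same component {0,1,2,3,4,5,6}. No change.
New components: {0,1,2,3,4,5,6}
Are 2 and 6 in the same component? yes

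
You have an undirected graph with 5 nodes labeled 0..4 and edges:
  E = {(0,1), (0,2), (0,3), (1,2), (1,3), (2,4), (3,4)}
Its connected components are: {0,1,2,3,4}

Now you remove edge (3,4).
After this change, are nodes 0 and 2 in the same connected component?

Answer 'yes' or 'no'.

Answer: yes

Derivation:
Initial components: {0,1,2,3,4}
Removing edge (3,4): not a bridge — component count unchanged at 1.
New components: {0,1,2,3,4}
Are 0 and 2 in the same component? yes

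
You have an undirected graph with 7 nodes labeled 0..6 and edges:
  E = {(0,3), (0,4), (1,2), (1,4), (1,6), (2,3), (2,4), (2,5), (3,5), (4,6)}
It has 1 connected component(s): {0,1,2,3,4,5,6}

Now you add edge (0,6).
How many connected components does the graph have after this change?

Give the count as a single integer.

Initial component count: 1
Add (0,6): endpoints already in same component. Count unchanged: 1.
New component count: 1

Answer: 1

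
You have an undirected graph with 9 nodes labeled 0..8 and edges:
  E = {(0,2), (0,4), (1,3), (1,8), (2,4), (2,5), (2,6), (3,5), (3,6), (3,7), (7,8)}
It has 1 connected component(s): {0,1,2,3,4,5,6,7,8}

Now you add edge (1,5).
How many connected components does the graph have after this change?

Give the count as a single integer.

Initial component count: 1
Add (1,5): endpoints already in same component. Count unchanged: 1.
New component count: 1

Answer: 1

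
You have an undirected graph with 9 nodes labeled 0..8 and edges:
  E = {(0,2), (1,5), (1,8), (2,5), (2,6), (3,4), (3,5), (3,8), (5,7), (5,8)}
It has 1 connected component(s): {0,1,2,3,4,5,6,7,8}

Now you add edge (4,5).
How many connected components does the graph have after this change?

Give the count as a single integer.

Answer: 1

Derivation:
Initial component count: 1
Add (4,5): endpoints already in same component. Count unchanged: 1.
New component count: 1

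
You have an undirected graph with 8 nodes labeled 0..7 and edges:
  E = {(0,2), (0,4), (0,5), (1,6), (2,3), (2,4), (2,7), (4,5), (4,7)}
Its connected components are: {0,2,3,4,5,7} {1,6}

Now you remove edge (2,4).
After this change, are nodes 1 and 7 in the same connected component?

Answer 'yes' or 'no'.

Initial components: {0,2,3,4,5,7} {1,6}
Removing edge (2,4): not a bridge — component count unchanged at 2.
New components: {0,2,3,4,5,7} {1,6}
Are 1 and 7 in the same component? no

Answer: no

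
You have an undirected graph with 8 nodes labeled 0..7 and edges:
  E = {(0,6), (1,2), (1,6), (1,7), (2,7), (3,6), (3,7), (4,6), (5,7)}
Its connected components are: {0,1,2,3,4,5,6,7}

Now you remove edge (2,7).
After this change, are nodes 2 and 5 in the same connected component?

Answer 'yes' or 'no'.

Initial components: {0,1,2,3,4,5,6,7}
Removing edge (2,7): not a bridge — component count unchanged at 1.
New components: {0,1,2,3,4,5,6,7}
Are 2 and 5 in the same component? yes

Answer: yes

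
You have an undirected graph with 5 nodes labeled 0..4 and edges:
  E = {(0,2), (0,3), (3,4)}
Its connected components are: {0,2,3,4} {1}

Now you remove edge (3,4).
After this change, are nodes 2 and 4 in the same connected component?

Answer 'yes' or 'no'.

Answer: no

Derivation:
Initial components: {0,2,3,4} {1}
Removing edge (3,4): it was a bridge — component count 2 -> 3.
New components: {0,2,3} {1} {4}
Are 2 and 4 in the same component? no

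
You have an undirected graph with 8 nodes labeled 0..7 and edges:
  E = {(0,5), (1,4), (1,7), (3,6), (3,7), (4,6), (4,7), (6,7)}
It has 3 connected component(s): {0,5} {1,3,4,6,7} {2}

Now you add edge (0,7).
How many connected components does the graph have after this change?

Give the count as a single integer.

Answer: 2

Derivation:
Initial component count: 3
Add (0,7): merges two components. Count decreases: 3 -> 2.
New component count: 2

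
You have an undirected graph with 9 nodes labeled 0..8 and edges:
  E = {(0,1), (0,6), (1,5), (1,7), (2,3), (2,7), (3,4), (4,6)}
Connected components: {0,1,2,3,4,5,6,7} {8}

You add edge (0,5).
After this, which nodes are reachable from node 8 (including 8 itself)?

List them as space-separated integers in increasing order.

Before: nodes reachable from 8: {8}
Adding (0,5): both endpoints already in same component. Reachability from 8 unchanged.
After: nodes reachable from 8: {8}

Answer: 8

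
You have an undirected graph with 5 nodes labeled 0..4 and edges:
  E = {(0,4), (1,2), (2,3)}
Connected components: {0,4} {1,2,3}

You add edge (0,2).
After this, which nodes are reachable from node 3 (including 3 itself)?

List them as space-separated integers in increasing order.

Before: nodes reachable from 3: {1,2,3}
Adding (0,2): merges 3's component with another. Reachability grows.
After: nodes reachable from 3: {0,1,2,3,4}

Answer: 0 1 2 3 4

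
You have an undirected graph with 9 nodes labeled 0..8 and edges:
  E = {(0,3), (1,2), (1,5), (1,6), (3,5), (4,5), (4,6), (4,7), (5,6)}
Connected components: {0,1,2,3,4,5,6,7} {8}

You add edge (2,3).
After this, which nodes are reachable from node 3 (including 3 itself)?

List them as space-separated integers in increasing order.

Before: nodes reachable from 3: {0,1,2,3,4,5,6,7}
Adding (2,3): both endpoints already in same component. Reachability from 3 unchanged.
After: nodes reachable from 3: {0,1,2,3,4,5,6,7}

Answer: 0 1 2 3 4 5 6 7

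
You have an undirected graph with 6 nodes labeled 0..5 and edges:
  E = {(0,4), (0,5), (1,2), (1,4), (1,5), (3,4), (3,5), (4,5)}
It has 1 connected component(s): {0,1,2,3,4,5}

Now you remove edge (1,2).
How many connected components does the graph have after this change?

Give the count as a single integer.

Initial component count: 1
Remove (1,2): it was a bridge. Count increases: 1 -> 2.
  After removal, components: {0,1,3,4,5} {2}
New component count: 2

Answer: 2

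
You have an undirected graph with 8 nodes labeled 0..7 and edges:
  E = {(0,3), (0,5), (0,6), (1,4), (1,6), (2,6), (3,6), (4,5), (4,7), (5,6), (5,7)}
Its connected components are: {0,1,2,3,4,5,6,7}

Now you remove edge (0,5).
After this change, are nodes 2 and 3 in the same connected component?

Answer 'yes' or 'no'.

Answer: yes

Derivation:
Initial components: {0,1,2,3,4,5,6,7}
Removing edge (0,5): not a bridge — component count unchanged at 1.
New components: {0,1,2,3,4,5,6,7}
Are 2 and 3 in the same component? yes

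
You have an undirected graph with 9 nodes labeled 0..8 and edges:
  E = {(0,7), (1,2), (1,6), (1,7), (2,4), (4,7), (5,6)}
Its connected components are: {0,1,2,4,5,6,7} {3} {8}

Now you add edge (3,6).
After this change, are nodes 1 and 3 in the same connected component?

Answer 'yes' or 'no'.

Initial components: {0,1,2,4,5,6,7} {3} {8}
Adding edge (3,6): merges {3} and {0,1,2,4,5,6,7}.
New components: {0,1,2,3,4,5,6,7} {8}
Are 1 and 3 in the same component? yes

Answer: yes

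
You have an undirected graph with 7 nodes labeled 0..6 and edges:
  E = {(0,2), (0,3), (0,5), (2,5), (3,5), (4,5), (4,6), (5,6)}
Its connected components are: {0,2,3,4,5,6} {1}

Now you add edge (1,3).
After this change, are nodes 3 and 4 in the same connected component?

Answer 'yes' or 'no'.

Initial components: {0,2,3,4,5,6} {1}
Adding edge (1,3): merges {1} and {0,2,3,4,5,6}.
New components: {0,1,2,3,4,5,6}
Are 3 and 4 in the same component? yes

Answer: yes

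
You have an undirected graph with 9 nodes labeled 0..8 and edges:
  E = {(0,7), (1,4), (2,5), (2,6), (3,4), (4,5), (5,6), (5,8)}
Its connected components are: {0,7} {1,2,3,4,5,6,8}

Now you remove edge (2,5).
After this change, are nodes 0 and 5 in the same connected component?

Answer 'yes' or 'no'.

Initial components: {0,7} {1,2,3,4,5,6,8}
Removing edge (2,5): not a bridge — component count unchanged at 2.
New components: {0,7} {1,2,3,4,5,6,8}
Are 0 and 5 in the same component? no

Answer: no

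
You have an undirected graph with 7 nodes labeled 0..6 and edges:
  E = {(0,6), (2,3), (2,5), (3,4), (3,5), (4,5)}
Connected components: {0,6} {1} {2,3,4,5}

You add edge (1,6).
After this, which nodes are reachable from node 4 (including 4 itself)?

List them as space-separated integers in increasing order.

Answer: 2 3 4 5

Derivation:
Before: nodes reachable from 4: {2,3,4,5}
Adding (1,6): merges two components, but neither contains 4. Reachability from 4 unchanged.
After: nodes reachable from 4: {2,3,4,5}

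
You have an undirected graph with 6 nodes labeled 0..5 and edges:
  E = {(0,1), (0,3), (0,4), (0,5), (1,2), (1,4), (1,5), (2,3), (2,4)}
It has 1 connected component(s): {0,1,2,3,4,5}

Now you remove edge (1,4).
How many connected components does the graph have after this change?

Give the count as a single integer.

Answer: 1

Derivation:
Initial component count: 1
Remove (1,4): not a bridge. Count unchanged: 1.
  After removal, components: {0,1,2,3,4,5}
New component count: 1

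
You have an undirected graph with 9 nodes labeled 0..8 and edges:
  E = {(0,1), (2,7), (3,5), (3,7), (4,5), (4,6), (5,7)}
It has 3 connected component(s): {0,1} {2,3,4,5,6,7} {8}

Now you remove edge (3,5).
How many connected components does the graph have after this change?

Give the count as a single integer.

Initial component count: 3
Remove (3,5): not a bridge. Count unchanged: 3.
  After removal, components: {0,1} {2,3,4,5,6,7} {8}
New component count: 3

Answer: 3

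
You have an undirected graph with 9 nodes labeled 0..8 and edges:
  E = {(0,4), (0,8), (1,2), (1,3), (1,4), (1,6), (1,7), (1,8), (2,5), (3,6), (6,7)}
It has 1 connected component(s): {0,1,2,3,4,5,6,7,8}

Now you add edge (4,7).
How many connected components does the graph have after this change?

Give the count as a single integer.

Answer: 1

Derivation:
Initial component count: 1
Add (4,7): endpoints already in same component. Count unchanged: 1.
New component count: 1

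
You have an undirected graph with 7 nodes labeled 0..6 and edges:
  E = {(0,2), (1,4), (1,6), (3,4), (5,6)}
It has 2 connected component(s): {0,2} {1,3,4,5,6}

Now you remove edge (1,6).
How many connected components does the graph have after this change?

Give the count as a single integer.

Initial component count: 2
Remove (1,6): it was a bridge. Count increases: 2 -> 3.
  After removal, components: {0,2} {1,3,4} {5,6}
New component count: 3

Answer: 3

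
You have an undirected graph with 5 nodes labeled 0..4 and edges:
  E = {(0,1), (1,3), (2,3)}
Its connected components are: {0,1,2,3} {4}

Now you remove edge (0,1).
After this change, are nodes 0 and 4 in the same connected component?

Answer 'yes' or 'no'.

Initial components: {0,1,2,3} {4}
Removing edge (0,1): it was a bridge — component count 2 -> 3.
New components: {0} {1,2,3} {4}
Are 0 and 4 in the same component? no

Answer: no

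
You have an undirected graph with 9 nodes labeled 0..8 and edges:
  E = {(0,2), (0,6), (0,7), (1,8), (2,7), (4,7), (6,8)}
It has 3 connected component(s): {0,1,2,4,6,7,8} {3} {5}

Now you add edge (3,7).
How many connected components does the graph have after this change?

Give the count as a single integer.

Answer: 2

Derivation:
Initial component count: 3
Add (3,7): merges two components. Count decreases: 3 -> 2.
New component count: 2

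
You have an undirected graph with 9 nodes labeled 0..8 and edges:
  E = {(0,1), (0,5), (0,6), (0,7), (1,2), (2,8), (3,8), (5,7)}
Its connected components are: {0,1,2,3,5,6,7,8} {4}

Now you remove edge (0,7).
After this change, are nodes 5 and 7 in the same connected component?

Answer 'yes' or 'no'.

Initial components: {0,1,2,3,5,6,7,8} {4}
Removing edge (0,7): not a bridge — component count unchanged at 2.
New components: {0,1,2,3,5,6,7,8} {4}
Are 5 and 7 in the same component? yes

Answer: yes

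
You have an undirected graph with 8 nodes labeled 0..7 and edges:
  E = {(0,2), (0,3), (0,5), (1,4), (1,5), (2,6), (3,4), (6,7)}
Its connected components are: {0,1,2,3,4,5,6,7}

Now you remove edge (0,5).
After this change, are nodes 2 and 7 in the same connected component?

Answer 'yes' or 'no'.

Initial components: {0,1,2,3,4,5,6,7}
Removing edge (0,5): not a bridge — component count unchanged at 1.
New components: {0,1,2,3,4,5,6,7}
Are 2 and 7 in the same component? yes

Answer: yes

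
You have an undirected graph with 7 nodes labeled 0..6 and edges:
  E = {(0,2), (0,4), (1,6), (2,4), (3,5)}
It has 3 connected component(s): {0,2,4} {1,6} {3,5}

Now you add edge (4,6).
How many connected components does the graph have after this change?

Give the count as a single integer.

Answer: 2

Derivation:
Initial component count: 3
Add (4,6): merges two components. Count decreases: 3 -> 2.
New component count: 2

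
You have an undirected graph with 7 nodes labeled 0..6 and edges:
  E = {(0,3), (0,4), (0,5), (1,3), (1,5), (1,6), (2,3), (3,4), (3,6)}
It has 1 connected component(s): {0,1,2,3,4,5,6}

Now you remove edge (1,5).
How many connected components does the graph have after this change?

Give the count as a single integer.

Initial component count: 1
Remove (1,5): not a bridge. Count unchanged: 1.
  After removal, components: {0,1,2,3,4,5,6}
New component count: 1

Answer: 1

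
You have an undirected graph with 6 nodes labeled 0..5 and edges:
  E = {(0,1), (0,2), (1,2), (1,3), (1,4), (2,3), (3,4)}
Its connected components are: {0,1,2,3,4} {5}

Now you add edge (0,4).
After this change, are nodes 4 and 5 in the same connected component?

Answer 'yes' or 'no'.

Answer: no

Derivation:
Initial components: {0,1,2,3,4} {5}
Adding edge (0,4): both already in same component {0,1,2,3,4}. No change.
New components: {0,1,2,3,4} {5}
Are 4 and 5 in the same component? no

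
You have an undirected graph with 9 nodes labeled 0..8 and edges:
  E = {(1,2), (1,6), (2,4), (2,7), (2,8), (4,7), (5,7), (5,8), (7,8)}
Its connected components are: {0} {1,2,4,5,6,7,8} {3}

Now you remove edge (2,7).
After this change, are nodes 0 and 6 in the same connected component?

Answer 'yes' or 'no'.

Answer: no

Derivation:
Initial components: {0} {1,2,4,5,6,7,8} {3}
Removing edge (2,7): not a bridge — component count unchanged at 3.
New components: {0} {1,2,4,5,6,7,8} {3}
Are 0 and 6 in the same component? no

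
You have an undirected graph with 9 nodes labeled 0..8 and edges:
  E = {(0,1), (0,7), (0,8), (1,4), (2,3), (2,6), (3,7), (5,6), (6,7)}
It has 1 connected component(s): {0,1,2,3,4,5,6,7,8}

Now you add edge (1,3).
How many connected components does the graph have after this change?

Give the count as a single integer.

Initial component count: 1
Add (1,3): endpoints already in same component. Count unchanged: 1.
New component count: 1

Answer: 1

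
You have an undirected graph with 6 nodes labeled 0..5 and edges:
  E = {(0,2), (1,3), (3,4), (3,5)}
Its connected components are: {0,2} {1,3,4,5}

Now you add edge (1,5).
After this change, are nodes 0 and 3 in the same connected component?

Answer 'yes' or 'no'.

Initial components: {0,2} {1,3,4,5}
Adding edge (1,5): both already in same component {1,3,4,5}. No change.
New components: {0,2} {1,3,4,5}
Are 0 and 3 in the same component? no

Answer: no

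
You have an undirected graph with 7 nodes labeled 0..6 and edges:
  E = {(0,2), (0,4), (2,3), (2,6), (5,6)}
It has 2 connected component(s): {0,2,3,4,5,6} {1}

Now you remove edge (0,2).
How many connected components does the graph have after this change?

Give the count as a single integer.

Initial component count: 2
Remove (0,2): it was a bridge. Count increases: 2 -> 3.
  After removal, components: {0,4} {1} {2,3,5,6}
New component count: 3

Answer: 3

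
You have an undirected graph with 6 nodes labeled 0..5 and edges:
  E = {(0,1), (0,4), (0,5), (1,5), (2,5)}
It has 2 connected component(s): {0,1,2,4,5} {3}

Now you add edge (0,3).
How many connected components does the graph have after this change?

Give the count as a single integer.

Initial component count: 2
Add (0,3): merges two components. Count decreases: 2 -> 1.
New component count: 1

Answer: 1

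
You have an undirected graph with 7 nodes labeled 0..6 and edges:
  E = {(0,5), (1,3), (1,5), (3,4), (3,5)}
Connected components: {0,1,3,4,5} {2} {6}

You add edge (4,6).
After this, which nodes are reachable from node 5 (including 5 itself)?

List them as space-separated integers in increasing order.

Before: nodes reachable from 5: {0,1,3,4,5}
Adding (4,6): merges 5's component with another. Reachability grows.
After: nodes reachable from 5: {0,1,3,4,5,6}

Answer: 0 1 3 4 5 6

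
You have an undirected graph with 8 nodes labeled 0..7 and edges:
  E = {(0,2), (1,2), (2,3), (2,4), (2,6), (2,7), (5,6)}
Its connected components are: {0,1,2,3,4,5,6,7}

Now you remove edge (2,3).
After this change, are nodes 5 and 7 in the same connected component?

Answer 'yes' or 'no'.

Answer: yes

Derivation:
Initial components: {0,1,2,3,4,5,6,7}
Removing edge (2,3): it was a bridge — component count 1 -> 2.
New components: {0,1,2,4,5,6,7} {3}
Are 5 and 7 in the same component? yes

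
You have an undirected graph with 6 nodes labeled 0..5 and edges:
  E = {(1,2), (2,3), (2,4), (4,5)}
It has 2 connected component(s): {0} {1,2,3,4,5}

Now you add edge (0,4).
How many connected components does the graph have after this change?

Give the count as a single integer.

Initial component count: 2
Add (0,4): merges two components. Count decreases: 2 -> 1.
New component count: 1

Answer: 1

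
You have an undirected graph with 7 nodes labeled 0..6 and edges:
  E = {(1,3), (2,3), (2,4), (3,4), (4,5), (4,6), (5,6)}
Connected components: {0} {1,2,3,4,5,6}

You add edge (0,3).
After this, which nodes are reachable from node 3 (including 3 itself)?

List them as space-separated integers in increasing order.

Answer: 0 1 2 3 4 5 6

Derivation:
Before: nodes reachable from 3: {1,2,3,4,5,6}
Adding (0,3): merges 3's component with another. Reachability grows.
After: nodes reachable from 3: {0,1,2,3,4,5,6}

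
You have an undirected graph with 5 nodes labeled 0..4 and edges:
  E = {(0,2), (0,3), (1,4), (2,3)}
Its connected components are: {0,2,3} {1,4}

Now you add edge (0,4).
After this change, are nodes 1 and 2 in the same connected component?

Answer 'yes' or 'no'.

Answer: yes

Derivation:
Initial components: {0,2,3} {1,4}
Adding edge (0,4): merges {0,2,3} and {1,4}.
New components: {0,1,2,3,4}
Are 1 and 2 in the same component? yes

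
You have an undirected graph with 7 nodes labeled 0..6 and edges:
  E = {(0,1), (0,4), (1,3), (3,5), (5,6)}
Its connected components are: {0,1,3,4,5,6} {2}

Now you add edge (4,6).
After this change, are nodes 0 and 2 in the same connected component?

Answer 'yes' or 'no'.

Answer: no

Derivation:
Initial components: {0,1,3,4,5,6} {2}
Adding edge (4,6): both already in same component {0,1,3,4,5,6}. No change.
New components: {0,1,3,4,5,6} {2}
Are 0 and 2 in the same component? no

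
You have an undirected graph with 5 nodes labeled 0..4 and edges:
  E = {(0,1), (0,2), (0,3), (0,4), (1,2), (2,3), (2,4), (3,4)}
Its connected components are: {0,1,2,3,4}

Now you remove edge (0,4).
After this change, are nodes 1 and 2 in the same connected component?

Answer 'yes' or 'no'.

Answer: yes

Derivation:
Initial components: {0,1,2,3,4}
Removing edge (0,4): not a bridge — component count unchanged at 1.
New components: {0,1,2,3,4}
Are 1 and 2 in the same component? yes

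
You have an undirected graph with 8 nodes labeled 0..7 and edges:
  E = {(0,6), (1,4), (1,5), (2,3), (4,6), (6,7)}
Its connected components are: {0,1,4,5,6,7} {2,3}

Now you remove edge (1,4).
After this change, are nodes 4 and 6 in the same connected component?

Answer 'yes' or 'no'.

Initial components: {0,1,4,5,6,7} {2,3}
Removing edge (1,4): it was a bridge — component count 2 -> 3.
New components: {0,4,6,7} {1,5} {2,3}
Are 4 and 6 in the same component? yes

Answer: yes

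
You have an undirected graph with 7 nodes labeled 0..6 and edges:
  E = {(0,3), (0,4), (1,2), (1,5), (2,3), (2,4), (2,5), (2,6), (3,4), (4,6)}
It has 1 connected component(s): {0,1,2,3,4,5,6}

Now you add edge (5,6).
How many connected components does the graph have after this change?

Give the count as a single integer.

Initial component count: 1
Add (5,6): endpoints already in same component. Count unchanged: 1.
New component count: 1

Answer: 1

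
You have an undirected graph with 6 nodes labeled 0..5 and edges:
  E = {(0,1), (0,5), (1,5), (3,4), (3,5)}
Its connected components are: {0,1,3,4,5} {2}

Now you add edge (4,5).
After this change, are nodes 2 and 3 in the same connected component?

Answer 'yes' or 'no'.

Initial components: {0,1,3,4,5} {2}
Adding edge (4,5): both already in same component {0,1,3,4,5}. No change.
New components: {0,1,3,4,5} {2}
Are 2 and 3 in the same component? no

Answer: no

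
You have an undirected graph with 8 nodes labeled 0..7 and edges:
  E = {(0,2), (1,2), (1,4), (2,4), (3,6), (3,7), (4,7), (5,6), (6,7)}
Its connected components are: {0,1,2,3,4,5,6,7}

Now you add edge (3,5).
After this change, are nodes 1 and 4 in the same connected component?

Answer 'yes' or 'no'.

Answer: yes

Derivation:
Initial components: {0,1,2,3,4,5,6,7}
Adding edge (3,5): both already in same component {0,1,2,3,4,5,6,7}. No change.
New components: {0,1,2,3,4,5,6,7}
Are 1 and 4 in the same component? yes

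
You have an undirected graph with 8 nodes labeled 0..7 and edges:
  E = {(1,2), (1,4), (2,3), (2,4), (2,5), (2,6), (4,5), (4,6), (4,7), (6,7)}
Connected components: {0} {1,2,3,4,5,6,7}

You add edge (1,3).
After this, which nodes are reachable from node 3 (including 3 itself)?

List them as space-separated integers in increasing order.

Answer: 1 2 3 4 5 6 7

Derivation:
Before: nodes reachable from 3: {1,2,3,4,5,6,7}
Adding (1,3): both endpoints already in same component. Reachability from 3 unchanged.
After: nodes reachable from 3: {1,2,3,4,5,6,7}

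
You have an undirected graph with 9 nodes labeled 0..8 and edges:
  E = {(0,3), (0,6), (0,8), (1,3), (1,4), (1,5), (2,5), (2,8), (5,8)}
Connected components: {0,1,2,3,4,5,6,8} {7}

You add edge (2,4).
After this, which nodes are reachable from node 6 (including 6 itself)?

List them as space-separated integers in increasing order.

Before: nodes reachable from 6: {0,1,2,3,4,5,6,8}
Adding (2,4): both endpoints already in same component. Reachability from 6 unchanged.
After: nodes reachable from 6: {0,1,2,3,4,5,6,8}

Answer: 0 1 2 3 4 5 6 8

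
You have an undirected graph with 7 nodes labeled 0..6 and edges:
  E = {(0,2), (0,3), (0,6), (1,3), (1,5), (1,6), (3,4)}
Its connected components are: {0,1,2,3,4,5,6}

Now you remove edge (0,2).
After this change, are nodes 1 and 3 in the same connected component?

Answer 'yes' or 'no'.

Initial components: {0,1,2,3,4,5,6}
Removing edge (0,2): it was a bridge — component count 1 -> 2.
New components: {0,1,3,4,5,6} {2}
Are 1 and 3 in the same component? yes

Answer: yes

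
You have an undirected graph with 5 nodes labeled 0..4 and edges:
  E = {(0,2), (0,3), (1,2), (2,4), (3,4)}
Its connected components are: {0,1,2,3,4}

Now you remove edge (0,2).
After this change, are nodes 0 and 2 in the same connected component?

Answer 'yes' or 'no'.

Initial components: {0,1,2,3,4}
Removing edge (0,2): not a bridge — component count unchanged at 1.
New components: {0,1,2,3,4}
Are 0 and 2 in the same component? yes

Answer: yes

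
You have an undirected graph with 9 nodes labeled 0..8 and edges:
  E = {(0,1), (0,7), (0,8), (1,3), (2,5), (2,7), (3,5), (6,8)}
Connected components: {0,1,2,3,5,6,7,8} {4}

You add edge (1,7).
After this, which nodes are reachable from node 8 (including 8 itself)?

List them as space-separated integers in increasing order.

Before: nodes reachable from 8: {0,1,2,3,5,6,7,8}
Adding (1,7): both endpoints already in same component. Reachability from 8 unchanged.
After: nodes reachable from 8: {0,1,2,3,5,6,7,8}

Answer: 0 1 2 3 5 6 7 8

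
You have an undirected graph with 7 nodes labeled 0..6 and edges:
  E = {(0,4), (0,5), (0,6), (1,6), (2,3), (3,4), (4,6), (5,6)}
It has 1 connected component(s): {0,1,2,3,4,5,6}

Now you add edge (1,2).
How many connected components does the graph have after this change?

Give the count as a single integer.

Initial component count: 1
Add (1,2): endpoints already in same component. Count unchanged: 1.
New component count: 1

Answer: 1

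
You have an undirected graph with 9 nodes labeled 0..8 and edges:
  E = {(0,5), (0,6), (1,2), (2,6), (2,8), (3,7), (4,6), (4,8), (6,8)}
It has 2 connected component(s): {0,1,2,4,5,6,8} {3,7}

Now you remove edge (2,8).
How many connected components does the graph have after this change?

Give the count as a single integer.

Answer: 2

Derivation:
Initial component count: 2
Remove (2,8): not a bridge. Count unchanged: 2.
  After removal, components: {0,1,2,4,5,6,8} {3,7}
New component count: 2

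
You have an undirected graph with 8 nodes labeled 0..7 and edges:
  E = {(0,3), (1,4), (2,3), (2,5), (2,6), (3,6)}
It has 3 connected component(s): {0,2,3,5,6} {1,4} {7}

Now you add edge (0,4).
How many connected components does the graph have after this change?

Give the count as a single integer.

Initial component count: 3
Add (0,4): merges two components. Count decreases: 3 -> 2.
New component count: 2

Answer: 2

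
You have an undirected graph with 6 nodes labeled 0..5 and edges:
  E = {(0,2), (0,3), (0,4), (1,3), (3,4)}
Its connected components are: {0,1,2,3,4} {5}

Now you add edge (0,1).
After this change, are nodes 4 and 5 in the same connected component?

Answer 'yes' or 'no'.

Answer: no

Derivation:
Initial components: {0,1,2,3,4} {5}
Adding edge (0,1): both already in same component {0,1,2,3,4}. No change.
New components: {0,1,2,3,4} {5}
Are 4 and 5 in the same component? no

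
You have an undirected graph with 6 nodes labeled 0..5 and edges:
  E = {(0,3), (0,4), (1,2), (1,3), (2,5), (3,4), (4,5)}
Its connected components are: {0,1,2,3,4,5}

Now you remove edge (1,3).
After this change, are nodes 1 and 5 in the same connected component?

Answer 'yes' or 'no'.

Initial components: {0,1,2,3,4,5}
Removing edge (1,3): not a bridge — component count unchanged at 1.
New components: {0,1,2,3,4,5}
Are 1 and 5 in the same component? yes

Answer: yes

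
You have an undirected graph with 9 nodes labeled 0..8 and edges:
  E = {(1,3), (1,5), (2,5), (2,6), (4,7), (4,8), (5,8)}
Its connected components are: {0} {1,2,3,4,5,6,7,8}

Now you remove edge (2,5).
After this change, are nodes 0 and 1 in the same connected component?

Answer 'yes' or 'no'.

Answer: no

Derivation:
Initial components: {0} {1,2,3,4,5,6,7,8}
Removing edge (2,5): it was a bridge — component count 2 -> 3.
New components: {0} {1,3,4,5,7,8} {2,6}
Are 0 and 1 in the same component? no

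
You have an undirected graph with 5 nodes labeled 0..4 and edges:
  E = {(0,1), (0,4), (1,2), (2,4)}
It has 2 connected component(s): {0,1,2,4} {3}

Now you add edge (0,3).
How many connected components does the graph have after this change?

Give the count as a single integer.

Answer: 1

Derivation:
Initial component count: 2
Add (0,3): merges two components. Count decreases: 2 -> 1.
New component count: 1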